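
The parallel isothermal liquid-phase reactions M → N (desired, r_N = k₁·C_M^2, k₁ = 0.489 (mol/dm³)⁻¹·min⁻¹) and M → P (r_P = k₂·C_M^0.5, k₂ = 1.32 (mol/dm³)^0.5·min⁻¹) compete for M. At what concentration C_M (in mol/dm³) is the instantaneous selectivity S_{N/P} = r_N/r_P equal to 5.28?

S_{N/P} = (k₁/k₂)·C_M^1.5 ⇒ C_M = (S·k₂/k₁)^(1/1.5).
= (5.28×1.32/0.489)^(0.6667) = (14.25)^(0.6667) = 5.88 mol/dm³.

5.88 mol/dm³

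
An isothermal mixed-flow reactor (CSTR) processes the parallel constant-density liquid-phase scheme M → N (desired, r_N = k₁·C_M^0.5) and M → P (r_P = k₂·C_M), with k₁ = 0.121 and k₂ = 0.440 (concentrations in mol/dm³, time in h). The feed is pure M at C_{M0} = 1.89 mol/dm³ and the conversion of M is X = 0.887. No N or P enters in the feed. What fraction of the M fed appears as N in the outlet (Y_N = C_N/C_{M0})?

0.331

Exit C_M = C_{M0}(1−X) = 1.89×0.113 = 0.2136 mol/dm³.
Rates in a CSTR are evaluated at the outlet concentration: r_N = 0.121×0.2136^0.5 = 0.05592, r_P = 0.440×0.2136 = 0.09397.
Fraction of consumed M going to N: r_N/(r_N+r_P) = 0.3731.
C_N = 0.3731·C_{M0}·X = 0.3731×1.89×0.887 = 0.625 mol/dm³; Y_N = C_N/C_{M0} = 0.331.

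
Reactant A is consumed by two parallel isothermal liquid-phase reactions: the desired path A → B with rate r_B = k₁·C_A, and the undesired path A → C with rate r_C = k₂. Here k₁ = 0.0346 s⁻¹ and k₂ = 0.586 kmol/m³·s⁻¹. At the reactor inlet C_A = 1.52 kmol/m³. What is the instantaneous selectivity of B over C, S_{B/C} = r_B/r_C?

0.0897

S_{B/C} = r_B/r_C = (k₁·C_A)/(k₂) = (k₁/k₂)·C_A.
= (0.0346×1.520) / (0.586) = 0.05259/0.5860 = 0.0897.
Since the desired path is higher order in A, keeping C_A high (PFR or concentrated feed) favours B.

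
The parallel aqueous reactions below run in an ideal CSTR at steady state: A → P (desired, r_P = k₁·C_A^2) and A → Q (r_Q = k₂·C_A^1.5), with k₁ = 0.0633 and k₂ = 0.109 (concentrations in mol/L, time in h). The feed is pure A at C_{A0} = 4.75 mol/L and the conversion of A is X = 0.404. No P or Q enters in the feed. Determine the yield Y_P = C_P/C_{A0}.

Exit C_A = C_{A0}(1−X) = 4.75×0.596 = 2.831 mol/L.
A CSTR operates uniformly at the exit composition, giving r_P = 0.5073 and r_Q = 0.5192 (each k·C_A^n at C_A = 2.831).
Fraction of consumed A going to P: r_P/(r_P+r_Q) = 0.4942.
C_P = 0.4942·C_{A0}·X = 0.4942×4.75×0.404 = 0.948 mol/L; Y_P = C_P/C_{A0} = 0.200.

0.200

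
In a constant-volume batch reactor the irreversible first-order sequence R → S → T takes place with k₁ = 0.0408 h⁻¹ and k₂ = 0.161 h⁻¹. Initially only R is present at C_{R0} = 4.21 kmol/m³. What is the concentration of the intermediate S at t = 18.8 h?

The intermediate concentration in a first-order A→B→C sequence is C_S = k₁C_{R0}(e^(−k₁t) − e^(−k₂t))/(k₂−k₁).
e^(−k₁t) = e^(−0.0408×18.8) = e^(−0.7670) = 0.4644; e^(−k₂t) = e^(−3.027) = 0.04847.
C_S = 0.0408×4.21/(0.161−0.0408) × (0.4644−0.04847) = 1.429×0.4159 = 0.5944 kmol/m³.

0.594 kmol/m³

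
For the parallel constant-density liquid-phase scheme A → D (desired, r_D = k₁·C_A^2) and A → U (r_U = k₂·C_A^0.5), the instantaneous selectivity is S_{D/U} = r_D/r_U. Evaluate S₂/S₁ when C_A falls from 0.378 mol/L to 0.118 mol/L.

0.174

S_{D/U} = (k₁/k₂)·C_A^1.5, so S₂/S₁ = (C_{A,2}/C_{A,1})^1.5.
= (0.118/0.378)^1.5 = (0.3122)^1.5 = 0.174.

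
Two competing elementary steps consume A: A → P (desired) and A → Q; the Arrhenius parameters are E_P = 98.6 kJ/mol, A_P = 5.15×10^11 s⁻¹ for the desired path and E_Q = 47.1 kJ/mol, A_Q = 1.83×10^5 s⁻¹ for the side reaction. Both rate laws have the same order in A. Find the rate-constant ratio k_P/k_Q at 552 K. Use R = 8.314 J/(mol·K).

37.7

With equal orders, S_{P/Q} = k_P/k_Q = (A_P/A_Q)·exp[(E_Q−E_P)/(RT)].
(E_Q−E_P)/(RT) = (47.1−98.6)×10³/(8.314×552) = -51500/4589 = -11.22.
k_P/k_Q = (5.15×10^11/1.83×10^5)·exp(-11.22) = 2.814×10^6 × 1.338×10^-5 = 37.7.
Since E_P > E_Q, raising the temperature improves selectivity toward P.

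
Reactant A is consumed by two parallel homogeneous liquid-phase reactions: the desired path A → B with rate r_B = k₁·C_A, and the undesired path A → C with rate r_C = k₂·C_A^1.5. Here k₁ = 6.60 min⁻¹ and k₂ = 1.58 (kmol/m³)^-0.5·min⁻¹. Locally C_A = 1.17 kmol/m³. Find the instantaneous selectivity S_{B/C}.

3.86

S_{B/C} = r_B/r_C = (k₁·C_A)/(k₂·C_A^1.5) = (k₁/k₂)·C_A^-0.5.
= (6.60×1.170) / (1.58×1.170^1.5) = 7.722/2.000 = 3.86.
The undesired path is higher order in A, so low C_A (CSTR or dilute feed) favours B.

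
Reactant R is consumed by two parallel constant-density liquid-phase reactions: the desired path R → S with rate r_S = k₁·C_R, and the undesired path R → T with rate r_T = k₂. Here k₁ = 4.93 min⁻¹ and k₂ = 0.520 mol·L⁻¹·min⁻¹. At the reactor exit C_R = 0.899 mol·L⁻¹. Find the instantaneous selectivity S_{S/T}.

8.52

S_{S/T} = r_S/r_T = (k₁·C_R)/(k₂) = (k₁/k₂)·C_R.
= (4.93×0.8990) / (0.520) = 4.432/0.5200 = 8.52.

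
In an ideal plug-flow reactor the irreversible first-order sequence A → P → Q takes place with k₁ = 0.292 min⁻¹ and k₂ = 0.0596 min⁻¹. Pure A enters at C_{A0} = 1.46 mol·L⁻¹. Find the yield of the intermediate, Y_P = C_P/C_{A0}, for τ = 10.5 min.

Solving the coupled first-order balances gives C_P(τ) = [k₁/(k₂−k₁)]·C_{A0}·(e^(−k₁τ) − e^(−k₂τ)).
e^(−k₁τ) = e^(−0.292×10.5) = e^(−3.066) = 0.04661; e^(−k₂τ) = e^(−0.6258) = 0.5348.
C_P = 0.292×1.46/(0.0596−0.292) × (0.04661−0.5348) = (-1.834)×(-0.4882) = 0.8956 mol·L⁻¹.
Y_P = C_P/C_{A0} = 0.8956/1.46 = 0.613.

0.613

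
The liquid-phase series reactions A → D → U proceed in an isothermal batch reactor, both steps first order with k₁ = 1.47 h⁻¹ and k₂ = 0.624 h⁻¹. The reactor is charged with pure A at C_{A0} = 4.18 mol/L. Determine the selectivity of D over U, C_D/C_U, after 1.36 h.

The intermediate concentration in a first-order A→B→C sequence is C_D = k₁C_{A0}(e^(−k₁t) − e^(−k₂t))/(k₂−k₁).
e^(−k₁t) = e^(−1.47×1.36) = e^(−1.999) = 0.1354; e^(−k₂t) = e^(−0.8486) = 0.4280.
C_D = 1.47×4.18/(0.624−1.47) × (0.1354−0.4280) = (-7.263)×(-0.2926) = 2.125 mol/L.
C_A = C_{A0}e^(−k₁t) = 0.5662 mol/L, so C_U = C_{A0}−C_A−C_D = 1.489 mol/L; C_D/C_U = 1.43.

1.43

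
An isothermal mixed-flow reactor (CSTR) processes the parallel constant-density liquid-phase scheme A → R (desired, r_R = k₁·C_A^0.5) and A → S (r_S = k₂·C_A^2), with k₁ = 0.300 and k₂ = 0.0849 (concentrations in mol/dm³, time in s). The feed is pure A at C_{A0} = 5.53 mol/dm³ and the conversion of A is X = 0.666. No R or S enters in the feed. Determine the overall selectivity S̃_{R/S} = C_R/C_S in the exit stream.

Exit C_A = C_{A0}(1−X) = 5.53×0.334 = 1.847 mol/dm³.
Rates in a CSTR are evaluated at the outlet concentration: r_R = 0.300×1.847^0.5 = 0.4077, r_S = 0.0849×1.847^2 = 0.2896.
Overall selectivity = C_R/C_S = r_Rτ/(r_Sτ) = r_R/r_S = 1.41.

1.41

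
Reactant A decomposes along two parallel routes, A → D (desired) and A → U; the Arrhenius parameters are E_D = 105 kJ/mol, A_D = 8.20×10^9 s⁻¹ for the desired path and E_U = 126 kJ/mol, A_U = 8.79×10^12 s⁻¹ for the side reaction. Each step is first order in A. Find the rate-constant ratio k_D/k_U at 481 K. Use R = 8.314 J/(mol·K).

Since both paths have the same order in A, the concentration cancels and S_{D/U} = k_D/k_U = (A_D/A_U)·exp[(E_U−E_D)/(RT)].
(E_U−E_D)/(RT) = (126−105)×10³/(8.314×481) = 21000/3999 = 5.251.
k_D/k_U = (8.20×10^9/8.79×10^12)·exp(5.251) = 9.329×10^-4 × 190.8 = 0.178.
Since E_D < E_U, lowering the temperature improves selectivity toward D.

0.178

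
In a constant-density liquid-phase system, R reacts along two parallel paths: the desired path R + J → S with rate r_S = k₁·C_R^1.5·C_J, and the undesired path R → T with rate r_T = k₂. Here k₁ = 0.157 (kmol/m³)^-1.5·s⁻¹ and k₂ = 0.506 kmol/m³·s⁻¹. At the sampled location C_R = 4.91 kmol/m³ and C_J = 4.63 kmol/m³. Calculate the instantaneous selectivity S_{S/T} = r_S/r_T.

S_{S/T} = r_S/r_T = (k₁·C_R^1.5·C_J)/(k₂) = (k₁/k₂)·C_R^1.5·C_J.
= (0.157×4.910^1.5×4.630) / (0.506) = 7.909/0.5060 = 15.6.
Since the desired path is higher order in R, keeping C_R high (PFR or concentrated feed) favours S.

15.6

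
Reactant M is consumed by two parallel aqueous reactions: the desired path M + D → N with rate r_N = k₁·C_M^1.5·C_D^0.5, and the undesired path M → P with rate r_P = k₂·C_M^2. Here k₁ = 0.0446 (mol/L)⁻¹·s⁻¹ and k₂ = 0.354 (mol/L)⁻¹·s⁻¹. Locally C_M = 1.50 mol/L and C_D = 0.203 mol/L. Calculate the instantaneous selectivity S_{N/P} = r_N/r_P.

S_{N/P} = r_N/r_P = (k₁·C_M^1.5·C_D^0.5)/(k₂·C_M^2) = (k₁/k₂)·C_M^-0.5·C_D^0.5.
= (0.0446×1.500^1.5×0.2030^0.5) / (0.354×1.500^2) = 0.03692/0.7965 = 0.0463.
The undesired path is higher order in M, so low C_M (CSTR or dilute feed) favours N.

0.0463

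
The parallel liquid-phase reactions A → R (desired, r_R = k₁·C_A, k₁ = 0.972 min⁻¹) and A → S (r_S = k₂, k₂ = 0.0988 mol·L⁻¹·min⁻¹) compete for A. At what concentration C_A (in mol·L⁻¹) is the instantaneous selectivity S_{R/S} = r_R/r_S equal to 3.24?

0.329 mol·L⁻¹

S_{R/S} = (k₁/k₂)·C_A ⇒ C_A = S·k₂/k₁.
= 3.24×0.0988/0.972 = 0.329 mol·L⁻¹.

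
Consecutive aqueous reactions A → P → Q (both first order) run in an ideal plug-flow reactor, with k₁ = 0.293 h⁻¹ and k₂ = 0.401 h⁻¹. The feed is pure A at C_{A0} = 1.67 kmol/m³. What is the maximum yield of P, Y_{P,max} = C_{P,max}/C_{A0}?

0.312

Evaluating C_P at τ_opt = ln(k₂/k₁)/(k₂−k₁) gives C_{P,max}/C_{A0} = (k₁/k₂)^[k₂/(k₂−k₁)].
= (0.293/0.401)^(0.401/(0.401−0.293)) = (0.7307)^(3.713) = 0.3119.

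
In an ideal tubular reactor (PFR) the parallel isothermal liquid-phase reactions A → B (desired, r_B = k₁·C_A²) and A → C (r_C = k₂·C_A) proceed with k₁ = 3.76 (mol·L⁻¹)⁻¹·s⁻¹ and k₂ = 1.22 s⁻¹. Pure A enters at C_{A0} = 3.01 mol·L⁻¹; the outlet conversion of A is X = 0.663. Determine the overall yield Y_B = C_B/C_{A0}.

0.565

C_A = C_{A0}(1−X) = 1.014 mol·L⁻¹.
Along a PFR/batch, dC_C/dC_A = −r_C/(r_B+r_C) = −k₂/(k₂+k₁·C_A).
Integrating from C_{A0} to C_A: C_C = (1.22/3.76)·ln[(1.22+3.76·3.01)/(1.22+3.76·1.01)] = 0.3245·ln(12.54/5.034) = 0.2961 mol·L⁻¹.
Then C_B = (C_{A0}−C_A) − C_C = 1.996 − 0.2961 = 1.700 mol·L⁻¹.
Y_B = C_B/C_{A0} = 1.700/3.01 = 0.565.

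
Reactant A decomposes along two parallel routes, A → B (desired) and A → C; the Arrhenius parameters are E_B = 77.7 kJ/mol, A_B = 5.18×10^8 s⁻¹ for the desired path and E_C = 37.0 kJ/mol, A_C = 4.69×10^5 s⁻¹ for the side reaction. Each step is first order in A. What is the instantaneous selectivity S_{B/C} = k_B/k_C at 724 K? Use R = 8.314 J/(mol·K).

1.28

k_B/k_C = (A_B/A_C)·exp[−(E_B−E_C)/(RT)] = (A_B/A_C)·exp[(E_C−E_B)/(RT)].
(E_C−E_B)/(RT) = (37.0−77.7)×10³/(8.314×724) = -40700/6019 = -6.762.
k_B/k_C = (5.18×10^8/4.69×10^5)·exp(-6.762) = 1104 × 0.001157 = 1.28.
Since E_B > E_C, raising the temperature improves selectivity toward B.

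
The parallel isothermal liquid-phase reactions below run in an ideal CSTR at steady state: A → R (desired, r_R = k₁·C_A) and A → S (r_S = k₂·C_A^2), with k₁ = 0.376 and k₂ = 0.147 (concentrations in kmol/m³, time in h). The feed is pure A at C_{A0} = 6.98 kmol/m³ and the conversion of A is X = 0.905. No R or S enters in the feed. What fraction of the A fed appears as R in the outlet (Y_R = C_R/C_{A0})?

Exit C_A = C_{A0}(1−X) = 6.98×0.0950 = 0.6631 kmol/m³.
A CSTR operates uniformly at the exit composition, giving r_R = 0.2493 and r_S = 0.06464 (each k·C_A^n at C_A = 0.6631).
Fraction of consumed A going to R: r_R/(r_R+r_S) = 0.7941.
C_R = 0.7941·C_{A0}·X = 0.7941×6.98×0.905 = 5.02 kmol/m³; Y_R = C_R/C_{A0} = 0.719.

0.719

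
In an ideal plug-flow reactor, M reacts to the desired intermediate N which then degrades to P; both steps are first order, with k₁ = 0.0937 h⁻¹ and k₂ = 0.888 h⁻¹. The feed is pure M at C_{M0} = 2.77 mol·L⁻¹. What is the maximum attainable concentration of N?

Evaluating C_N at τ_opt = ln(k₂/k₁)/(k₂−k₁) gives C_{N,max}/C_{M0} = (k₁/k₂)^[k₂/(k₂−k₁)].
= (0.0937/0.888)^(0.888/(0.888−0.0937)) = (0.1055)^(1.118) = 0.08093.
C_{N,max} = 0.08093×2.77 = 0.224 mol·L⁻¹.

0.224 mol·L⁻¹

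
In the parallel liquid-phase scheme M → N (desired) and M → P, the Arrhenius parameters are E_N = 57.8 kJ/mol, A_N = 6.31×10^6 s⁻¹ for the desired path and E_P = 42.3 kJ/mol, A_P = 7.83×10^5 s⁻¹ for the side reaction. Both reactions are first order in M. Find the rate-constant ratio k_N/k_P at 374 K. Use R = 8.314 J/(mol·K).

0.0551

Since both paths have the same order in M, the concentration cancels and S_{N/P} = k_N/k_P = (A_N/A_P)·exp[(E_P−E_N)/(RT)].
(E_P−E_N)/(RT) = (42.3−57.8)×10³/(8.314×374) = -15500/3109 = -4.985.
k_N/k_P = (6.31×10^6/7.83×10^5)·exp(-4.985) = 8.059 × 0.006841 = 0.0551.
Since E_N > E_P, raising the temperature improves selectivity toward N.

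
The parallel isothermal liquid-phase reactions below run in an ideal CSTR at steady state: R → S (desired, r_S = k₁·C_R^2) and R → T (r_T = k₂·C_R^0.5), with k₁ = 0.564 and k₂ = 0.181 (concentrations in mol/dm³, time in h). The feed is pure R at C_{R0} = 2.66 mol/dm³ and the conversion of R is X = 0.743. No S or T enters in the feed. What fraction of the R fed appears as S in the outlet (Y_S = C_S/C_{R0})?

0.474

Exit C_R = C_{R0}(1−X) = 2.66×0.257 = 0.6836 mol/dm³.
In a CSTR the entire volume is at exit conditions, so r_S = 0.564×0.6836^2 = 0.2636 and r_T = 0.181×0.6836^0.5 = 0.1497.
Fraction of consumed R going to S: r_S/(r_S+r_T) = 0.6378.
C_S = 0.6378·C_{R0}·X = 0.6378×2.66×0.743 = 1.26 mol/dm³; Y_S = C_S/C_{R0} = 0.474.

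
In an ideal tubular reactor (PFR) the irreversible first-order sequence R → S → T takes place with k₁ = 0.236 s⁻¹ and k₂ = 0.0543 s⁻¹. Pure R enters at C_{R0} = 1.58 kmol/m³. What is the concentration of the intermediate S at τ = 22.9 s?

0.583 kmol/m³

Solving the coupled first-order balances gives C_S(τ) = [k₁/(k₂−k₁)]·C_{R0}·(e^(−k₁τ) − e^(−k₂τ)).
e^(−k₁τ) = e^(−0.236×22.9) = e^(−5.404) = 0.004497; e^(−k₂τ) = e^(−1.243) = 0.2884.
C_S = 0.236×1.58/(0.0543−0.236) × (0.004497−0.2884) = (-2.052)×(-0.2839) = 0.5826 kmol/m³.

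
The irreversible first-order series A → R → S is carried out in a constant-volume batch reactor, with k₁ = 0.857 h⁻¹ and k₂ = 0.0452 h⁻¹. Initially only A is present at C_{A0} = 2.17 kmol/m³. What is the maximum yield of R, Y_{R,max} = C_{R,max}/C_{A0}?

0.849

For a first-order series the maximum intermediate yield is C_{R,max}/C_{A0} = (k₁/k₂)^[k₂/(k₂−k₁)].
= (0.857/0.0452)^(0.0452/(0.0452−0.857)) = (18.96)^(-0.05568) = 0.8489.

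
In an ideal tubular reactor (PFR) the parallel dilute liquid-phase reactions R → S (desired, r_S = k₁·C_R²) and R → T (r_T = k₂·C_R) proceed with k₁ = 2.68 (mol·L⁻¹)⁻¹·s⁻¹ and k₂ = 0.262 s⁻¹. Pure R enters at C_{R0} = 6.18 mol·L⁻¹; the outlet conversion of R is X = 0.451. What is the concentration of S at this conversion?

2.73 mol·L⁻¹

C_R = C_{R0}(1−X) = 3.393 mol·L⁻¹.
Along a PFR/batch, dC_T/dC_R = −r_T/(r_S+r_T) = −k₂/(k₂+k₁·C_R).
Integrating from C_{R0} to C_R: C_T = (0.262/2.68)·ln[(0.262+2.68·6.18)/(0.262+2.68·3.39)] = 0.09776·ln(16.82/9.355) = 0.05738 mol·L⁻¹.
Then C_S = (C_{R0}−C_R) − C_T = 2.787 − 0.05738 = 2.730 mol·L⁻¹.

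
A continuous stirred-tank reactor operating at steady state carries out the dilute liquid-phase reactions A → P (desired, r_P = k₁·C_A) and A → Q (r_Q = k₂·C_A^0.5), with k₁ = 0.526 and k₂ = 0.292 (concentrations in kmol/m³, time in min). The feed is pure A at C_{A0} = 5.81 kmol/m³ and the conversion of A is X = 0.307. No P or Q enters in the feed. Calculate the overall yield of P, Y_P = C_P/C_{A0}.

Exit C_A = C_{A0}(1−X) = 5.81×0.693 = 4.026 kmol/m³.
A CSTR operates uniformly at the exit composition, giving r_P = 2.118 and r_Q = 0.5859 (each k·C_A^n at C_A = 4.026).
Fraction of consumed A going to P: r_P/(r_P+r_Q) = 0.7833.
C_P = 0.7833·C_{A0}·X = 0.7833×5.81×0.307 = 1.40 kmol/m³; Y_P = C_P/C_{A0} = 0.240.

0.240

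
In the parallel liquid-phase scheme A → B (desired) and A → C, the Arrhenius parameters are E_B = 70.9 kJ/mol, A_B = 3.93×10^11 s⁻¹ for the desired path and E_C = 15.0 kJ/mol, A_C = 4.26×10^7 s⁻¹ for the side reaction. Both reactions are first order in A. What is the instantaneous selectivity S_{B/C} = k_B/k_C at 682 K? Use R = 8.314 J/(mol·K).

0.482

Since both paths have the same order in A, the concentration cancels and S_{B/C} = k_B/k_C = (A_B/A_C)·exp[(E_C−E_B)/(RT)].
(E_C−E_B)/(RT) = (15.0−70.9)×10³/(8.314×682) = -55900/5670 = -9.859.
k_B/k_C = (3.93×10^11/4.26×10^7)·exp(-9.859) = 9225 × 5.229×10^-5 = 0.482.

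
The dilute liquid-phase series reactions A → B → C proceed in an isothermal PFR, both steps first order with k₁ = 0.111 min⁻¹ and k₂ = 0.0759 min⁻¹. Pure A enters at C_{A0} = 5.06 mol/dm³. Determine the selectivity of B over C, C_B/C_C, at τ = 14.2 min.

1.14

The intermediate concentration in a first-order A→B→C sequence is C_B = k₁C_{A0}(e^(−k₁τ) − e^(−k₂τ))/(k₂−k₁).
e^(−k₁τ) = e^(−0.111×14.2) = e^(−1.576) = 0.2068; e^(−k₂τ) = e^(−1.078) = 0.3404.
C_B = 0.111×5.06/(0.0759−0.111) × (0.2068−0.3404) = (-16.00)×(-0.1336) = 2.138 mol/dm³.
C_A = C_{A0}e^(−k₁τ) = 1.046 mol/dm³, so C_C = C_{A0}−C_A−C_B = 1.876 mol/dm³; C_B/C_C = 1.14.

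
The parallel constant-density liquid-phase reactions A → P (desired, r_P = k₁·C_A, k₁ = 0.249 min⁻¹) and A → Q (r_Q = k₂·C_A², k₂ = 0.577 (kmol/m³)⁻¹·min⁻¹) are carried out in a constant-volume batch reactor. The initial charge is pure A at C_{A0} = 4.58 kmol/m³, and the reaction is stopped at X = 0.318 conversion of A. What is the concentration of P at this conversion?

0.148 kmol/m³

C_A = C_{A0}(1−X) = 3.124 kmol/m³.
Along a PFR/batch, dC_P/dC_A = −r_P/(r_P+r_Q) = −k₁/(k₁+k₂·C_A).
Integrating from C_{A0} to C_A: C_P = (0.249/0.577)·ln[(0.249+0.577·4.58)/(0.249+0.577·3.12)] = 0.4315·ln(2.892/2.051) = 0.1482 kmol/m³.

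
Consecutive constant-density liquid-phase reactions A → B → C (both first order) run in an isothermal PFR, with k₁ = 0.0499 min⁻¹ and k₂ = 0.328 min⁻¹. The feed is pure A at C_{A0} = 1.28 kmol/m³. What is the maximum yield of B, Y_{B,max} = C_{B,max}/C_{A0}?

0.109

Evaluating C_B at τ_opt = ln(k₂/k₁)/(k₂−k₁) gives C_{B,max}/C_{A0} = (k₁/k₂)^[k₂/(k₂−k₁)].
= (0.0499/0.328)^(0.328/(0.328−0.0499)) = (0.1521)^(1.179) = 0.1085.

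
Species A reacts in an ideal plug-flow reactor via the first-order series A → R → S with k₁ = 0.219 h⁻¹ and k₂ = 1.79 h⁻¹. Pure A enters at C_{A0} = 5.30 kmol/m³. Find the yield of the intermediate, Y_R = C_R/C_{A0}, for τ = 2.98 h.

0.0719

For first-order series with pure A initially, C_R(τ) = k₁C_{A0}/(k₂−k₁)·(e^(−k₁τ) − e^(−k₂τ)).
e^(−k₁τ) = e^(−0.219×2.98) = e^(−0.6526) = 0.5207; e^(−k₂τ) = e^(−5.334) = 0.004824.
C_R = 0.219×5.30/(1.79−0.219) × (0.5207−0.004824) = 0.7388×0.5159 = 0.3811 kmol/m³.
Y_R = C_R/C_{A0} = 0.3811/5.30 = 0.0719.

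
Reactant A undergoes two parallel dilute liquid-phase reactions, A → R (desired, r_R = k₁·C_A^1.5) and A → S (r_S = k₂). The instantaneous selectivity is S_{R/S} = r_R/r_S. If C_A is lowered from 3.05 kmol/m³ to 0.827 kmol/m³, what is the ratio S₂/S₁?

0.141

S_{R/S} = (k₁/k₂)·C_A^1.5, so S₂/S₁ = (C_{A,2}/C_{A,1})^1.5.
= (0.827/3.05)^1.5 = (0.2711)^1.5 = 0.141.
Selectivity toward R falls as C_A falls — high-concentration operation is favoured.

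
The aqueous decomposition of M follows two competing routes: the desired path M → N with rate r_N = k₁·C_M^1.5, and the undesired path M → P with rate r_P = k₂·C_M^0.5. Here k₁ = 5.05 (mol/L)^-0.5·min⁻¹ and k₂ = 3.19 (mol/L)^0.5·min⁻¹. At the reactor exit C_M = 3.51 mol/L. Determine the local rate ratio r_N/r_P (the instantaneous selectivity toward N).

S_{N/P} = r_N/r_P = (k₁·C_M^1.5)/(k₂·C_M^0.5) = (k₁/k₂)·C_M.
= (5.05×3.510^1.5) / (3.19×3.510^0.5) = 33.21/5.976 = 5.56.

5.56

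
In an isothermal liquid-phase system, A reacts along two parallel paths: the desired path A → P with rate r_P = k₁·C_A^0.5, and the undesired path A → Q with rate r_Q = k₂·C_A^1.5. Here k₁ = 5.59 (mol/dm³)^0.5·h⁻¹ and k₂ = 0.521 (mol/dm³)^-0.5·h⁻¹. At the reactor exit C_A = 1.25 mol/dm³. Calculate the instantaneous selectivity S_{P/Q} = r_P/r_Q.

S_{P/Q} = r_P/r_Q = (k₁·C_A^0.5)/(k₂·C_A^1.5) = (k₁/k₂)·C_A⁻¹.
= (5.59×1.250^0.5) / (0.521×1.250^1.5) = 6.250/0.7281 = 8.58.
The undesired path is higher order in A, so low C_A (CSTR or dilute feed) favours P.

8.58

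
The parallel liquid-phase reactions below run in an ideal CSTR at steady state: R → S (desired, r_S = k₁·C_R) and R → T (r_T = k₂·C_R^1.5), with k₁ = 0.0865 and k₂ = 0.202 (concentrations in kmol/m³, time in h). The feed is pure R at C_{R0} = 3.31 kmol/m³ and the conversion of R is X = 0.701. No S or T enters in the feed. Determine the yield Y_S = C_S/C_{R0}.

0.211

Exit C_R = C_{R0}(1−X) = 3.31×0.299 = 0.9897 kmol/m³.
A CSTR operates uniformly at the exit composition, giving r_S = 0.08561 and r_T = 0.1989 (each k·C_R^n at C_R = 0.9897).
Fraction of consumed R going to S: r_S/(r_S+r_T) = 0.3009.
C_S = 0.3009·C_{R0}·X = 0.3009×3.31×0.701 = 0.698 kmol/m³; Y_S = C_S/C_{R0} = 0.211.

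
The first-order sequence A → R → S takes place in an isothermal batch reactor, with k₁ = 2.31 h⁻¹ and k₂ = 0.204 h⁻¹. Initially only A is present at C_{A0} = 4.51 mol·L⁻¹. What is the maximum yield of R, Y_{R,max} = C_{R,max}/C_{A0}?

0.791

For a first-order series the maximum intermediate yield is C_{R,max}/C_{A0} = (k₁/k₂)^[k₂/(k₂−k₁)].
= (2.31/0.204)^(0.204/(0.204−2.31)) = (11.32)^(-0.09687) = 0.7905.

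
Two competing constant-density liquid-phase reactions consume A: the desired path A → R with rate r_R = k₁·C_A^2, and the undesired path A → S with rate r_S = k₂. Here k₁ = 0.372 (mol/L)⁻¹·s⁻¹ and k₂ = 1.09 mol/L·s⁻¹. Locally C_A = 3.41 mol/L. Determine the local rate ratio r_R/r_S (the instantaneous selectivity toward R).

3.97

S_{R/S} = r_R/r_S = (k₁·C_A^2)/(k₂) = (k₁/k₂)·C_A^2.
= (0.372×3.410^2) / (1.09) = 4.326/1.090 = 3.97.
Since the desired path is higher order in A, keeping C_A high (PFR or concentrated feed) favours R.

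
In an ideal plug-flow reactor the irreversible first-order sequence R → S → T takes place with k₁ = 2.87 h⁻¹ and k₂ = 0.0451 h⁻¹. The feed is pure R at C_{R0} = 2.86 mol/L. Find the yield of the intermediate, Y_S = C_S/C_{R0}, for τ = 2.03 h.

0.924

Solving the coupled first-order balances gives C_S(τ) = [k₁/(k₂−k₁)]·C_{R0}·(e^(−k₁τ) − e^(−k₂τ)).
e^(−k₁τ) = e^(−2.87×2.03) = e^(−5.826) = 0.002950; e^(−k₂τ) = e^(−0.09155) = 0.9125.
C_S = 2.87×2.86/(0.0451−2.87) × (0.002950−0.9125) = (-2.906)×(-0.9096) = 2.643 mol/L.
Y_S = C_S/C_{R0} = 2.643/2.86 = 0.924.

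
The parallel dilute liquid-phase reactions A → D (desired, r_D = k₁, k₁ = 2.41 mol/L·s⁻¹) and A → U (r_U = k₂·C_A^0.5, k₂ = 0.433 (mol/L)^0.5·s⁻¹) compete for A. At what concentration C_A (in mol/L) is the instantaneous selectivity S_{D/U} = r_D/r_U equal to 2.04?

7.44 mol/L

S_{D/U} = (k₁/k₂)·C_A^-0.5 ⇒ C_A = (S·k₂/k₁)^(-2).
= (2.04×0.433/2.41)^(-2) = (0.3665)^(-2) = 7.44 mol/L.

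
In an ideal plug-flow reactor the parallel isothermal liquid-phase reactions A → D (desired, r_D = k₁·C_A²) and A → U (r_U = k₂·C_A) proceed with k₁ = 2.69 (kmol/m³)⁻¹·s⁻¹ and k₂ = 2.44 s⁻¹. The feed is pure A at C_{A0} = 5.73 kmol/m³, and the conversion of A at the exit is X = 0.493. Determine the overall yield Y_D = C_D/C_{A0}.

C_A = C_{A0}(1−X) = 2.905 kmol/m³.
Along a PFR/batch, dC_U/dC_A = −r_U/(r_D+r_U) = −k₂/(k₂+k₁·C_A).
Integrating from C_{A0} to C_A: C_U = (2.44/2.69)·ln[(2.44+2.69·5.73)/(2.44+2.69·2.91)] = 0.9071·ln(17.85/10.25) = 0.5029 kmol/m³.
Then C_D = (C_{A0}−C_A) − C_U = 2.825 − 0.5029 = 2.322 kmol/m³.
Y_D = C_D/C_{A0} = 2.322/5.73 = 0.405.

0.405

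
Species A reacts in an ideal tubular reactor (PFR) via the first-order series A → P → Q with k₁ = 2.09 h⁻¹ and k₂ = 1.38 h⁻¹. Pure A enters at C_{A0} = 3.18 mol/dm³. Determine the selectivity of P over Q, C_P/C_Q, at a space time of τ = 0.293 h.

4.15

Solving the coupled first-order balances gives C_P(τ) = [k₁/(k₂−k₁)]·C_{A0}·(e^(−k₁τ) − e^(−k₂τ)).
e^(−k₁τ) = e^(−2.09×0.293) = e^(−0.6124) = 0.5421; e^(−k₂τ) = e^(−0.4043) = 0.6674.
C_P = 2.09×3.18/(1.38−2.09) × (0.5421−0.6674) = (-9.361)×(-0.1254) = 1.173 mol/dm³.
C_A = C_{A0}e^(−k₁τ) = 1.724 mol/dm³, so C_Q = C_{A0}−C_A−C_P = 0.2828 mol/dm³; C_P/C_Q = 4.15.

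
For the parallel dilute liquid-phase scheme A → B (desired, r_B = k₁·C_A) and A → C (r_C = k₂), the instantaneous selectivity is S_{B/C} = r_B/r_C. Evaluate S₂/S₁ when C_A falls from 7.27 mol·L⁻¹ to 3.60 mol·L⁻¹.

0.495

S_{B/C} = (k₁/k₂)·C_A, so S₂/S₁ = (C_{A,2}/C_{A,1}).
= 3.60/7.27 = 0.495.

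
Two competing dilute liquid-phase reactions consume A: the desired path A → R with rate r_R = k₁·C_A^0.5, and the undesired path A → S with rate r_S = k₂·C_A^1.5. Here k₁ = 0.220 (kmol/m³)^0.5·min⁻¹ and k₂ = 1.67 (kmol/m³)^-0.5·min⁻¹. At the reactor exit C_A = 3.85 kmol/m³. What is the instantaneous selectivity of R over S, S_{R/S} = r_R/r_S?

S_{R/S} = r_R/r_S = (k₁·C_A^0.5)/(k₂·C_A^1.5) = (k₁/k₂)·C_A⁻¹.
= (0.220×3.850^0.5) / (1.67×3.850^1.5) = 0.4317/12.62 = 0.0342.
The undesired path is higher order in A, so low C_A (CSTR or dilute feed) favours R.

0.0342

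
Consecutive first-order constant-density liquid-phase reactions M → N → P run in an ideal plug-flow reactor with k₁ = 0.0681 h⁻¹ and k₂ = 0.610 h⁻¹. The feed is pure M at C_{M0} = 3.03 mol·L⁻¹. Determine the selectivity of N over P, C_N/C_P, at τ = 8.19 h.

Solving the coupled first-order balances gives C_N(τ) = [k₁/(k₂−k₁)]·C_{M0}·(e^(−k₁τ) − e^(−k₂τ)).
e^(−k₁τ) = e^(−0.0681×8.19) = e^(−0.5577) = 0.5725; e^(−k₂τ) = e^(−4.996) = 0.006766.
C_N = 0.0681×3.03/(0.610−0.0681) × (0.5725−0.006766) = 0.3808×0.5657 = 0.2154 mol·L⁻¹.
C_M = C_{M0}e^(−k₁τ) = 1.735 mol·L⁻¹, so C_P = C_{M0}−C_M−C_N = 1.080 mol·L⁻¹; C_N/C_P = 0.199.

0.199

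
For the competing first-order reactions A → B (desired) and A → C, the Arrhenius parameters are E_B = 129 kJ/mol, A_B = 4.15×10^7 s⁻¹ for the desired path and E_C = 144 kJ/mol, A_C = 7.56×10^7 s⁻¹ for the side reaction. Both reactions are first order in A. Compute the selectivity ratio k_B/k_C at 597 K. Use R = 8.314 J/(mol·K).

11.3

Since both paths have the same order in A, the concentration cancels and S_{B/C} = k_B/k_C = (A_B/A_C)·exp[(E_C−E_B)/(RT)].
(E_C−E_B)/(RT) = (144−129)×10³/(8.314×597) = 15000/4963 = 3.022.
k_B/k_C = (4.15×10^7/7.56×10^7)·exp(3.022) = 0.5489 × 20.53 = 11.3.
Since E_B < E_C, lowering the temperature improves selectivity toward B.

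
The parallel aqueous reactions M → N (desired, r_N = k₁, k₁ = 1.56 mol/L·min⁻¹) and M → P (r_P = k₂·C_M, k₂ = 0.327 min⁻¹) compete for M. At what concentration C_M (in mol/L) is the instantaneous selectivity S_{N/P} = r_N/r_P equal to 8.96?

0.532 mol/L

S_{N/P} = (k₁/k₂)·C_M⁻¹ ⇒ C_M = (S·k₂/k₁)^(-1).
= (8.96×0.327/1.56)^(-1) = (1.878)^(-1) = 0.532 mol/L.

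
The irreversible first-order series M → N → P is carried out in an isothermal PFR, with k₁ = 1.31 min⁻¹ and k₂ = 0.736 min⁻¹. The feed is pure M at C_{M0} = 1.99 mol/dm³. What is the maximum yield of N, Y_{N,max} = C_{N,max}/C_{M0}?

0.477

Evaluating C_N at τ_opt = ln(k₂/k₁)/(k₂−k₁) gives C_{N,max}/C_{M0} = (k₁/k₂)^[k₂/(k₂−k₁)].
= (1.31/0.736)^(0.736/(0.736−1.31)) = (1.780)^(-1.282) = 0.4775.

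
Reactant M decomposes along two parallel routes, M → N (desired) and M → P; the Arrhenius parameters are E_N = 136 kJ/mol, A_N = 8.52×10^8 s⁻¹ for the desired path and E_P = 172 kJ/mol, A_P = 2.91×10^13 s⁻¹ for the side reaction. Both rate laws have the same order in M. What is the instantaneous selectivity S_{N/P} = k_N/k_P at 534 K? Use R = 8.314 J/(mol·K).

0.0973

Since both paths have the same order in M, the concentration cancels and S_{N/P} = k_N/k_P = (A_N/A_P)·exp[(E_P−E_N)/(RT)].
(E_P−E_N)/(RT) = (172−136)×10³/(8.314×534) = 36000/4440 = 8.109.
k_N/k_P = (8.52×10^8/2.91×10^13)·exp(8.109) = 2.928×10^-5 × 3323 = 0.0973.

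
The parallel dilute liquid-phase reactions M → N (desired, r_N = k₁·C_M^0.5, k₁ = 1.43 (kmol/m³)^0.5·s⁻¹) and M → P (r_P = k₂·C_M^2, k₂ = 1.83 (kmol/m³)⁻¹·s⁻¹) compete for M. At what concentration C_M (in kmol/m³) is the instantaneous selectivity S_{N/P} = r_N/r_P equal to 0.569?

1.24 kmol/m³

S_{N/P} = (k₁/k₂)·C_M^-1.5 ⇒ C_M = (S·k₂/k₁)^(1/(-1.5)).
= (0.569×1.83/1.43)^(-0.6667) = (0.7282)^(-0.6667) = 1.24 kmol/m³.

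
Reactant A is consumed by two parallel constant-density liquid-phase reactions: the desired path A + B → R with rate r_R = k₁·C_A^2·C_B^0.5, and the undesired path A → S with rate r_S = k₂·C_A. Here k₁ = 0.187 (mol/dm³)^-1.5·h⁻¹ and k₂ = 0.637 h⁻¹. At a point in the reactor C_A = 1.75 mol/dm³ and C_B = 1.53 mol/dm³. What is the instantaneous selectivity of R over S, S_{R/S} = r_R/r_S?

0.635

S_{R/S} = r_R/r_S = (k₁·C_A^2·C_B^0.5)/(k₂·C_A) = (k₁/k₂)·C_A·C_B^0.5.
= (0.187×1.750^2×1.530^0.5) / (0.637×1.750) = 0.7084/1.115 = 0.635.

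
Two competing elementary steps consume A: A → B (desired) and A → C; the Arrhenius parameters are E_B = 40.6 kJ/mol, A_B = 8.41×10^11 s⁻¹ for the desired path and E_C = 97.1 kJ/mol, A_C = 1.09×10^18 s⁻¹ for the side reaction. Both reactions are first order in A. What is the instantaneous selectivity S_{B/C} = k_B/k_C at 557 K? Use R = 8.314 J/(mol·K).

0.153

k_B/k_C = (A_B/A_C)·exp[−(E_B−E_C)/(RT)] = (A_B/A_C)·exp[(E_C−E_B)/(RT)].
(E_C−E_B)/(RT) = (97.1−40.6)×10³/(8.314×557) = 56500/4631 = 12.20.
k_B/k_C = (8.41×10^11/1.09×10^18)·exp(12.20) = 7.716×10^-7 × 1.989×10^5 = 0.153.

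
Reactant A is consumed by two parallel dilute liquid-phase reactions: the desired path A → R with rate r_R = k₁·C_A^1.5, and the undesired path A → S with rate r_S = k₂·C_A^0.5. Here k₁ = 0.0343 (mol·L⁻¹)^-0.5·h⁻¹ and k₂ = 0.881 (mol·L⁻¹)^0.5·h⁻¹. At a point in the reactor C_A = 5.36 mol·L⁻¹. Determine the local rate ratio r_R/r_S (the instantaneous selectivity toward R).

S_{R/S} = r_R/r_S = (k₁·C_A^1.5)/(k₂·C_A^0.5) = (k₁/k₂)·C_A.
= (0.0343×5.360^1.5) / (0.881×5.360^0.5) = 0.4256/2.040 = 0.209.

0.209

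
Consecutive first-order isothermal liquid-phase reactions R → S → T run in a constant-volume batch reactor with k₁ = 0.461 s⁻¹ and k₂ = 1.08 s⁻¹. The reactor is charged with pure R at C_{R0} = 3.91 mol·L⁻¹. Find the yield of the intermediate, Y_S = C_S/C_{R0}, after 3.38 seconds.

Solving the coupled first-order balances gives C_S(t) = [k₁/(k₂−k₁)]·C_{R0}·(e^(−k₁t) − e^(−k₂t)).
e^(−k₁t) = e^(−0.461×3.38) = e^(−1.558) = 0.2105; e^(−k₂t) = e^(−3.650) = 0.02598.
C_S = 0.461×3.91/(1.08−0.461) × (0.2105−0.02598) = 2.912×0.1845 = 0.5374 mol·L⁻¹.
Y_S = C_S/C_{R0} = 0.5374/3.91 = 0.137.

0.137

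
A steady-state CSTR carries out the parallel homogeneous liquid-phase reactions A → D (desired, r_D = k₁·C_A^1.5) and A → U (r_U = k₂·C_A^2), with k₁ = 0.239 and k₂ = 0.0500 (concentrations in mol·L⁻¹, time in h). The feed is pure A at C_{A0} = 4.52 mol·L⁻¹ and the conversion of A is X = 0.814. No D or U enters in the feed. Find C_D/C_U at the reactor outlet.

5.21

Exit C_A = C_{A0}(1−X) = 4.52×0.186 = 0.8407 mol·L⁻¹.
Rates in a CSTR are evaluated at the outlet concentration: r_D = 0.239×0.8407^1.5 = 0.1842, r_U = 0.0500×0.8407^2 = 0.03534.
Overall selectivity = C_D/C_U = r_Dτ/(r_Uτ) = r_D/r_U = 5.21.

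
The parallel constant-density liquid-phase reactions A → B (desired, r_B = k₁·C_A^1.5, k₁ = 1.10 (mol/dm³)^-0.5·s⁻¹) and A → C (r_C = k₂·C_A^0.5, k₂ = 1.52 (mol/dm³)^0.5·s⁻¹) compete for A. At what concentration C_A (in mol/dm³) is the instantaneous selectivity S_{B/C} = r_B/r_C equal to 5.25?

7.25 mol/dm³

S_{B/C} = (k₁/k₂)·C_A ⇒ C_A = S·k₂/k₁.
= 5.25×1.52/1.10 = 7.25 mol/dm³.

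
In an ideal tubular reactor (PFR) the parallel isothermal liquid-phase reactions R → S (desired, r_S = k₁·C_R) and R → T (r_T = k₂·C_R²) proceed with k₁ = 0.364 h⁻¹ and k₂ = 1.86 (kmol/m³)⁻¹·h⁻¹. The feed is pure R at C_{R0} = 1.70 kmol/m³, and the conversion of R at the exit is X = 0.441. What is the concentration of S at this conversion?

C_R = C_{R0}(1−X) = 0.9503 kmol/m³.
Along a PFR/batch, dC_S/dC_R = −r_S/(r_S+r_T) = −k₁/(k₁+k₂·C_R).
Integrating from C_{R0} to C_R: C_S = (0.364/1.86)·ln[(0.364+1.86·1.70)/(0.364+1.86·0.950)] = 0.1957·ln(3.526/2.132) = 0.09850 kmol/m³.

0.0985 kmol/m³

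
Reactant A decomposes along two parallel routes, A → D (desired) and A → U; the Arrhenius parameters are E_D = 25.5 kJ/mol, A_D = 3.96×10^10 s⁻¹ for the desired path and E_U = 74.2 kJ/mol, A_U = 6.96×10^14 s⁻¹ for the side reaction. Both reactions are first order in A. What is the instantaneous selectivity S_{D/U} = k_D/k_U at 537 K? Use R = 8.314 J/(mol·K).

3.11

Since both paths have the same order in A, the concentration cancels and S_{D/U} = k_D/k_U = (A_D/A_U)·exp[(E_U−E_D)/(RT)].
(E_U−E_D)/(RT) = (74.2−25.5)×10³/(8.314×537) = 48700/4465 = 10.91.
k_D/k_U = (3.96×10^10/6.96×10^14)·exp(10.91) = 5.690×10^-5 × 54611 = 3.11.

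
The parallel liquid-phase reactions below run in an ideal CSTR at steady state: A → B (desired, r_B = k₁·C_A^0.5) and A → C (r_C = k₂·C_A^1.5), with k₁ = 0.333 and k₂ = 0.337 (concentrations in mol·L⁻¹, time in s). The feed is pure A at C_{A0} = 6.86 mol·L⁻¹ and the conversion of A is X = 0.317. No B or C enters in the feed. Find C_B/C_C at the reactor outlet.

0.211

Exit C_A = C_{A0}(1−X) = 6.86×0.683 = 4.685 mol·L⁻¹.
In a CSTR the entire volume is at exit conditions, so r_B = 0.333×4.685^0.5 = 0.7208 and r_C = 0.337×4.685^1.5 = 3.418.
Overall selectivity = C_B/C_C = r_Bτ/(r_Cτ) = r_B/r_C = 0.211.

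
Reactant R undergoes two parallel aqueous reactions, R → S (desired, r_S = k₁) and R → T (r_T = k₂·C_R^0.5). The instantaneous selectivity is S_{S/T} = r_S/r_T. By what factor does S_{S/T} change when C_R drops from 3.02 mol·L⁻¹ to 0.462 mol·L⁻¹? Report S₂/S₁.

S_{S/T} = (k₁/k₂)·C_R^-0.5, so S₂/S₁ = (C_{R,2}/C_{R,1})^-0.5.
= (0.462/3.02)^(-0.5) = (0.1530)^(-0.5) = 2.56.
Selectivity toward S rises as C_R falls — low-concentration operation is favoured.

2.56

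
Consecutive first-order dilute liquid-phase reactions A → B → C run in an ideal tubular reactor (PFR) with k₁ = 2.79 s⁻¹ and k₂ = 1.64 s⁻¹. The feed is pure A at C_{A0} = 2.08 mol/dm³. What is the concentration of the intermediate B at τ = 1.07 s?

The intermediate concentration in a first-order A→B→C sequence is C_B = k₁C_{A0}(e^(−k₁τ) − e^(−k₂τ))/(k₂−k₁).
e^(−k₁τ) = e^(−2.79×1.07) = e^(−2.985) = 0.05052; e^(−k₂τ) = e^(−1.755) = 0.1729.
C_B = 2.79×2.08/(1.64−2.79) × (0.05052−0.1729) = (-5.046)×(-0.1224) = 0.6178 mol/dm³.

0.618 mol/dm³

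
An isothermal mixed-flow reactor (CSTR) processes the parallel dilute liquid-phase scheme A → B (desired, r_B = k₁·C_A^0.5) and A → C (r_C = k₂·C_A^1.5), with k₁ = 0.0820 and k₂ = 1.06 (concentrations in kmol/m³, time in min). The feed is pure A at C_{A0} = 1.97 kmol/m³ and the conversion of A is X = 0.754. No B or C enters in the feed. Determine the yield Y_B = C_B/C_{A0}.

Exit C_A = C_{A0}(1−X) = 1.97×0.246 = 0.4846 kmol/m³.
A CSTR operates uniformly at the exit composition, giving r_B = 0.05708 and r_C = 0.3576 (each k·C_A^n at C_A = 0.4846).
Fraction of consumed A going to B: r_B/(r_B+r_C) = 0.1377.
C_B = 0.1377·C_{A0}·X = 0.1377×1.97×0.754 = 0.204 kmol/m³; Y_B = C_B/C_{A0} = 0.104.

0.104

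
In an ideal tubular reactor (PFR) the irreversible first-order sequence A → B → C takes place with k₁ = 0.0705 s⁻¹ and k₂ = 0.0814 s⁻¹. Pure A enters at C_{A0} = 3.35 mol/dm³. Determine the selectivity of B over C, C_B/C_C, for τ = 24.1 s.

0.502

Solving the coupled first-order balances gives C_B(τ) = [k₁/(k₂−k₁)]·C_{A0}·(e^(−k₁τ) − e^(−k₂τ)).
e^(−k₁τ) = e^(−0.0705×24.1) = e^(−1.699) = 0.1829; e^(−k₂τ) = e^(−1.962) = 0.1406.
C_B = 0.0705×3.35/(0.0814−0.0705) × (0.1829−0.1406) = 21.67×0.04224 = 0.9153 mol/dm³.
C_A = C_{A0}e^(−k₁τ) = 0.6126 mol/dm³, so C_C = C_{A0}−C_A−C_B = 1.822 mol/dm³; C_B/C_C = 0.502.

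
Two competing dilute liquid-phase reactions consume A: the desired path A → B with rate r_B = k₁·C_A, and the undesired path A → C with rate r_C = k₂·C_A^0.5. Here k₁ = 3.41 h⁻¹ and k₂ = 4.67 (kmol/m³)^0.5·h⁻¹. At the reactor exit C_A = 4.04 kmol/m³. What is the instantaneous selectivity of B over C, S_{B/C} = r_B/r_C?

1.47

S_{B/C} = r_B/r_C = (k₁·C_A)/(k₂·C_A^0.5) = (k₁/k₂)·C_A^0.5.
= (3.41×4.040) / (4.67×4.040^0.5) = 13.78/9.387 = 1.47.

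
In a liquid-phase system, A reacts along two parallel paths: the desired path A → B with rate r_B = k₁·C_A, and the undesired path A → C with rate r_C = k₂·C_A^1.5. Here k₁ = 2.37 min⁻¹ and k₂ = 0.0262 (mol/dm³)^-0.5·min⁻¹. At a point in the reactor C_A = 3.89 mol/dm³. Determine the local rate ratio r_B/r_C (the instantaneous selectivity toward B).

S_{B/C} = r_B/r_C = (k₁·C_A)/(k₂·C_A^1.5) = (k₁/k₂)·C_A^-0.5.
= (2.37×3.890) / (0.0262×3.890^1.5) = 9.219/0.2010 = 45.9.
The undesired path is higher order in A, so low C_A (CSTR or dilute feed) favours B.

45.9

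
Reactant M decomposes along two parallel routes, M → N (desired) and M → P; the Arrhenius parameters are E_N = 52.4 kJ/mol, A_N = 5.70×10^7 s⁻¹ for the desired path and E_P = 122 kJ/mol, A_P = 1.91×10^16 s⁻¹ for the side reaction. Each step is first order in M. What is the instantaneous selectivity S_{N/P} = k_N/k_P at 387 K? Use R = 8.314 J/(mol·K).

7.40

Since both paths have the same order in M, the concentration cancels and S_{N/P} = k_N/k_P = (A_N/A_P)·exp[(E_P−E_N)/(RT)].
(E_P−E_N)/(RT) = (122−52.4)×10³/(8.314×387) = 69600/3218 = 21.63.
k_N/k_P = (5.70×10^7/1.91×10^16)·exp(21.63) = 2.984×10^-9 × 2.480×10^9 = 7.40.
Since E_N < E_P, lowering the temperature improves selectivity toward N.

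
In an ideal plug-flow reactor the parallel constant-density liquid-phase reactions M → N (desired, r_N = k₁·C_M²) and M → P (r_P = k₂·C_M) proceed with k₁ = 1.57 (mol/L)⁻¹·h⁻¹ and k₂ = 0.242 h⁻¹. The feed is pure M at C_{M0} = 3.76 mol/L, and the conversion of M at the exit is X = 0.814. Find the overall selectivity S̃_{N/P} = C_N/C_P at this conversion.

C_M = C_{M0}(1−X) = 0.6994 mol/L.
Along a PFR/batch, dC_P/dC_M = −r_P/(r_N+r_P) = −k₂/(k₂+k₁·C_M).
Integrating from C_{M0} to C_M: C_P = (0.242/1.57)·ln[(0.242+1.57·3.76)/(0.242+1.57·0.699)] = 0.1541·ln(6.145/1.340) = 0.2348 mol/L.
Then C_N = (C_{M0}−C_M) − C_P = 3.061 − 0.2348 = 2.826 mol/L.
S̃_{N/P} = C_N/C_P = 2.826/0.2348 = 12.0.

12.0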